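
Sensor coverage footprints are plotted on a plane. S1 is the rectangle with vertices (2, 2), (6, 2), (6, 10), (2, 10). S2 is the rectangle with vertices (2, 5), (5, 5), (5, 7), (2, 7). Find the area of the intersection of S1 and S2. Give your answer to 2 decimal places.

6.00

|S1∩S2|: x∈[2,5], y∈[5,7] → 3·2 = 6.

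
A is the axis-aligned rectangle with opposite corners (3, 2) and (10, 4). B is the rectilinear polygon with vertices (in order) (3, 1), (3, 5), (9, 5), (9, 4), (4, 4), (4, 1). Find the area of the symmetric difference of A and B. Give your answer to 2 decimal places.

|A| = 14, |B| = 9, |A∩B| = 2.
|A △ B| = |A| + |B| − 2·|A∩B| = 14 + 9 − 4 = 19.00.

19.00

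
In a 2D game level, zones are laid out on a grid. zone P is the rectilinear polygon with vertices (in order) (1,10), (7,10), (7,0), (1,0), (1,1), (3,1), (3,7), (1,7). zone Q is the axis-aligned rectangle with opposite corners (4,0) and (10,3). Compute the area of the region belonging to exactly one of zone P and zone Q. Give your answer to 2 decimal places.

48.00

|zone P| = 48, |zone Q| = 18, |zone P∩zone Q| = 9.
|zone P △ zone Q| = |zone P| + |zone Q| − 2·|zone P∩zone Q| = 48 + 18 − 18 = 48.00.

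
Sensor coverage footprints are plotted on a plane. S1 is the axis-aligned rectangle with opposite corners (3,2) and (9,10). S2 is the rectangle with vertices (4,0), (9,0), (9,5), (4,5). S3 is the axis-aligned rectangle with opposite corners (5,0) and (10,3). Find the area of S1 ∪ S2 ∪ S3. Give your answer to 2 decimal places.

By inclusion–exclusion:
Individual areas: |S1| = 48, |S2| = 25, |S3| = 15.
|S1∩S2|: x∈[4,9], y∈[2,5] → 5·3 = 15.
|S1∩S3|: x∈[5,9], y∈[2,3] → 4·1 = 4.
|S2∩S3|: x∈[5,9], y∈[0,3] → 4·3 = 12.
|S1∩S2∩S3| = 4.
|S1 ∪ S2 ∪ S3| = 88 − 31 + 4 = 61.00.

61.00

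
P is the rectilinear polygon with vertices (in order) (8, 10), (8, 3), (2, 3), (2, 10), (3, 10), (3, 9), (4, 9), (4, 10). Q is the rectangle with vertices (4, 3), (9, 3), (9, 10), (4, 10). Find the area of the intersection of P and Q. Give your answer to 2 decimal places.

The intersection is the polygon with vertices (8,3), (4,3), (4,9), (4,10), (8,10).
By the shoelace formula its area is 28.00.

28.00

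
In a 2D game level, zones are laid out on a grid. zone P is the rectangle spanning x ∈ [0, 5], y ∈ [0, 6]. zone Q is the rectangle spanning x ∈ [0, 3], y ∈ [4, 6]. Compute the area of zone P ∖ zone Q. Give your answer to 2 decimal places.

24.00

|zone P∩zone Q|: x∈[0,3], y∈[4,6] → 3·2 = 6.
|zone P| = 30.
|zone P ∖ zone Q| = |zone P| − |zone P∩zone Q| = 30 − 6 = 24.00.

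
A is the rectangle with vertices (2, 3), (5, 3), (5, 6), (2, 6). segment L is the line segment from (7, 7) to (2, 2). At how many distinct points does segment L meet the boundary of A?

2

The segment meets the boundary at (3,3), (5,5).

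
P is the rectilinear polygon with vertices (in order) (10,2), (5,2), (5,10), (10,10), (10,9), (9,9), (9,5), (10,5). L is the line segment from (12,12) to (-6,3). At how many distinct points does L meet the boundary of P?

2

The segment meets the boundary at (5,8.5), (8,10).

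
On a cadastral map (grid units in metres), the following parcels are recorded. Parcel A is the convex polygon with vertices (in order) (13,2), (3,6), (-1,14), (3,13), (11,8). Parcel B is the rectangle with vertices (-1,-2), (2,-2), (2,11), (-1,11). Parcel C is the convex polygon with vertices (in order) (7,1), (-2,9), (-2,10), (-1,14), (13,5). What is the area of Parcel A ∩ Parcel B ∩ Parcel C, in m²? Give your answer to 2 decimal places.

The intersection is the polygon with vertices (2,11), (2,8), (0.5,11).
By the shoelace formula its area is 2.25.

2.25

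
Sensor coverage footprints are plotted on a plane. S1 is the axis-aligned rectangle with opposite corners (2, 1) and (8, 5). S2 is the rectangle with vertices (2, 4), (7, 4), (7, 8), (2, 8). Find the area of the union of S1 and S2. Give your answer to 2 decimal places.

39.00

By inclusion–exclusion:
Individual areas: |S1| = 24, |S2| = 20.
|S1∩S2|: x∈[2,7], y∈[4,5] → 5·1 = 5.
|S1 ∪ S2| = 44 − 5 = 39.00.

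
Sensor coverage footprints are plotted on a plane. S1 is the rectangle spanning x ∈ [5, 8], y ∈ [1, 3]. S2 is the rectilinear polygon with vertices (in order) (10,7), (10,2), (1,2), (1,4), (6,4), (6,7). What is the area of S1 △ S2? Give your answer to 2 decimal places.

|S1| = 6, |S2| = 30, |S1∩S2| = 3.
|S1 △ S2| = |S1| + |S2| − 2·|S1∩S2| = 6 + 30 − 6 = 30.00.

30.00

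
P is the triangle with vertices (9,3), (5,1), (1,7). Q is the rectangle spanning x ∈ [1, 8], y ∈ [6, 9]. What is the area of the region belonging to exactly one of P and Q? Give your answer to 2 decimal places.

35.67

|P| = 16, |Q| = 21, |P∩Q| = 0.6667.
|P △ Q| = |P| + |Q| − 2·|P∩Q| = 16 + 21 − 1.3333 = 35.67.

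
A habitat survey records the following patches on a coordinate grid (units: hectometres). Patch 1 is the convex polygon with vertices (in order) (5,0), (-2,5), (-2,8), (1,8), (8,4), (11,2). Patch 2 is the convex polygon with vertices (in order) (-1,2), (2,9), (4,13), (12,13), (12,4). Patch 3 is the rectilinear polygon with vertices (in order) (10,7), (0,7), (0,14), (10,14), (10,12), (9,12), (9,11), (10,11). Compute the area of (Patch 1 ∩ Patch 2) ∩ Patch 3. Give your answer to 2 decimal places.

The region (Patch 1 ∩ Patch 2) ∩ Patch 3 is the polygon with vertices (1.459,7.738), (2.75,7), (1.143,7).
By the shoelace formula its area is 0.59.

0.59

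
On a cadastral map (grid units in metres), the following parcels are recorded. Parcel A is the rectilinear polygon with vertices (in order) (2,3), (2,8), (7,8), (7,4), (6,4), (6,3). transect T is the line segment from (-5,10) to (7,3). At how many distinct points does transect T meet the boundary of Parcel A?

The segment meets the boundary at (6,3.583), (2,5.917).

2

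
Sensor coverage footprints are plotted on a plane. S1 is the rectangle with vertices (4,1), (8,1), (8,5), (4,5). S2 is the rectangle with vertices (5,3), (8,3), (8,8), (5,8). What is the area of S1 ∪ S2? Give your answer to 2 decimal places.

By inclusion–exclusion:
Individual areas: |S1| = 16, |S2| = 15.
|S1∩S2|: x∈[5,8], y∈[3,5] → 3·2 = 6.
|S1 ∪ S2| = 31 − 6 = 25.00.

25.00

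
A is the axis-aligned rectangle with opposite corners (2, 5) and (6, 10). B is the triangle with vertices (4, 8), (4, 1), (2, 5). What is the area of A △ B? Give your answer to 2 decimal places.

|A| = 20, |B| = 7, |A∩B| = 3.
|A △ B| = |A| + |B| − 2·|A∩B| = 20 + 7 − 6 = 21.00.

21.00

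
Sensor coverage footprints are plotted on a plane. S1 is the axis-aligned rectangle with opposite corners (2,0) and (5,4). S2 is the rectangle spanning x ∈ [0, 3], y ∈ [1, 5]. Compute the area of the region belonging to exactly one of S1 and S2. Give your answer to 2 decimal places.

|S1∩S2|: x∈[2,3], y∈[1,4] → 1·3 = 3.
|S1 △ S2| = |S1| + |S2| − 2·|S1∩S2| = 12 + 12 − 6 = 18.00.

18.00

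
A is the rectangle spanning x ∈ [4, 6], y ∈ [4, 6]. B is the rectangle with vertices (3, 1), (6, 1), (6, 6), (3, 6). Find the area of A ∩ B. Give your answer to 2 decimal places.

|A∩B|: x∈[4,6], y∈[4,6] → 2·2 = 4.

4.00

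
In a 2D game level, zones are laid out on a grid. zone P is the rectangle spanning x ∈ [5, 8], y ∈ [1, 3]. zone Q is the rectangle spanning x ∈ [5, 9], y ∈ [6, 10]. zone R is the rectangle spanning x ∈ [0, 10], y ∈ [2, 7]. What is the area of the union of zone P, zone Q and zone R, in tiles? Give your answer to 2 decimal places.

65.00

By inclusion–exclusion:
Individual areas: |zone P| = 6, |zone Q| = 16, |zone R| = 50.
|zone P∩zone Q| = 0 (no overlap).
|zone P∩zone R|: x∈[5,8], y∈[2,3] → 3·1 = 3.
|zone Q∩zone R|: x∈[5,9], y∈[6,7] → 4·1 = 4.
|zone P∩zone Q∩zone R| = 0.
|zone P ∪ zone Q ∪ zone R| = 72 − 7 + 0 = 65.00.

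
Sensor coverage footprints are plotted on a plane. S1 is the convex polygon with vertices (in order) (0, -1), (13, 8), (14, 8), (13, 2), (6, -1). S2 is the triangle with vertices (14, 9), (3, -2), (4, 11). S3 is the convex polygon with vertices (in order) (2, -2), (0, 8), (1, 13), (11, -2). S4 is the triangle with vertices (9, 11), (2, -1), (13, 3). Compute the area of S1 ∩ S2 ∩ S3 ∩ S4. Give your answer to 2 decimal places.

8.86

The intersection is the polygon with vertices (3.24,1.127), (3.355,1.323), (7.07,3.895), (7.8,2.8), (5.143,0.143), (3.108,-0.597).
By the shoelace formula its area is 8.86.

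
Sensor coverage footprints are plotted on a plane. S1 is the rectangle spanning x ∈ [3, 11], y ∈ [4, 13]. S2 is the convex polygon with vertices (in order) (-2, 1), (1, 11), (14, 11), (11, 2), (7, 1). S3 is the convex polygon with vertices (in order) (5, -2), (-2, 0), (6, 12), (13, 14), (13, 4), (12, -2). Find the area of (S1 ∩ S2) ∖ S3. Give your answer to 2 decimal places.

|S1 ∩ S2| = 56.
|(S1 ∩ S2) ∩ S3| = 51.9167.
|(S1 ∩ S2) ∖ S3| = 56 − 51.9167 = 4.08.

4.08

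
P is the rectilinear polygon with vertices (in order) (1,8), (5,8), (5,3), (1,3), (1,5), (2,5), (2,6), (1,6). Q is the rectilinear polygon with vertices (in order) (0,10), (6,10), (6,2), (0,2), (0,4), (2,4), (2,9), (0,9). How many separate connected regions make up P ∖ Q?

2

P ∖ Q splits into 2 disjoint pieces (area 2, area 1).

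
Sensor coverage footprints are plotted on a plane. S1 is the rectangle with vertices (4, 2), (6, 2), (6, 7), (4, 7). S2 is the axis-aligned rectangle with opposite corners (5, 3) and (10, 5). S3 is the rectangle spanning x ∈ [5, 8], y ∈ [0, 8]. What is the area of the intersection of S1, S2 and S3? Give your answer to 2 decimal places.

The intersection is the polygon with vertices (5,3), (5,5), (6,5), (6,3).
By the shoelace formula its area is 2.00.

2.00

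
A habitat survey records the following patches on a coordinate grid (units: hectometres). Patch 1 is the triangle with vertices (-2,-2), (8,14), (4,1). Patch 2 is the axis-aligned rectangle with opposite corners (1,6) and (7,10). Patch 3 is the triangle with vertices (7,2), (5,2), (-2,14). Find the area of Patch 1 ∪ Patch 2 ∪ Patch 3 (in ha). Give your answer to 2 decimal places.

By inclusion–exclusion:
Individual areas: |Patch 1| = 33, |Patch 2| = 24, |Patch 3| = 12.
|Patch 1∩Patch 2| = 7.6154.
|Patch 1∩Patch 3| = 3.8267.
|Patch 2∩Patch 3| = 3.619.
|Patch 1∩Patch 2∩Patch 3| = 0.3636.
|Patch 1 ∪ Patch 2 ∪ Patch 3| = 69 − 15.0611 + 0.3636 = 54.30.

54.30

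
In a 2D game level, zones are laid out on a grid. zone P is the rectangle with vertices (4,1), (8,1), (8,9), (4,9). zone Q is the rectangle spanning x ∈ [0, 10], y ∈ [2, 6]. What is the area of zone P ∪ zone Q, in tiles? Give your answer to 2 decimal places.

56.00

By inclusion–exclusion:
Individual areas: |zone P| = 32, |zone Q| = 40.
|zone P∩zone Q|: x∈[4,8], y∈[2,6] → 4·4 = 16.
|zone P ∪ zone Q| = 72 − 16 = 56.00.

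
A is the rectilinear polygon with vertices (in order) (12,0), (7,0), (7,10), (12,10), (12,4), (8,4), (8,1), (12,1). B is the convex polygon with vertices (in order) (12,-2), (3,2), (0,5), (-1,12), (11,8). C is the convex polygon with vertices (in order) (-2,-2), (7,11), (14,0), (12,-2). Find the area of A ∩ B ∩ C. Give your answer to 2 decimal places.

22.16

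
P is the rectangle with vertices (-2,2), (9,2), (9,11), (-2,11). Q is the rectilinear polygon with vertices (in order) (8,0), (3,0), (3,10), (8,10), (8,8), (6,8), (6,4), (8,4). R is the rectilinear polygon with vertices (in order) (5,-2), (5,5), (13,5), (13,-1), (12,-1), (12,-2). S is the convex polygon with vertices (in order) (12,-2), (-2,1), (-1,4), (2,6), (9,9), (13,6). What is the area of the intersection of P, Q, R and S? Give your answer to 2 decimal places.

7.00

The intersection is the polygon with vertices (8,4), (8,2), (5,2), (5,5), (6,5), (6,4).
By the shoelace formula its area is 7.00.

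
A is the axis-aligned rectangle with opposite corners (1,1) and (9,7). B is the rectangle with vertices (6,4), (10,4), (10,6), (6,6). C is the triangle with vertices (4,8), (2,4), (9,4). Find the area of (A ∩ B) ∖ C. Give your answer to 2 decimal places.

|A ∩ B| = 6.
|(A ∩ B) ∩ C| = 3.5.
|(A ∩ B) ∖ C| = 6 − 3.5 = 2.50.

2.50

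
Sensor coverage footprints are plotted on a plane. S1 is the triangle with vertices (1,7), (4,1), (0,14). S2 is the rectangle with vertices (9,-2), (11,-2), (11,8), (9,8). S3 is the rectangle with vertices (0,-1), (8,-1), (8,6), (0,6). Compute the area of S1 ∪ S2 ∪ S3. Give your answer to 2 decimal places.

81.10

By inclusion–exclusion:
Individual areas: |S1| = 7.5, |S2| = 20, |S3| = 56.
|S1∩S2| = 0.
|S1∩S3| = 2.4038.
|S2∩S3| = 0 (no overlap).
|S1∩S2∩S3| = 0.
|S1 ∪ S2 ∪ S3| = 83.5 − 2.4038 + 0 = 81.10.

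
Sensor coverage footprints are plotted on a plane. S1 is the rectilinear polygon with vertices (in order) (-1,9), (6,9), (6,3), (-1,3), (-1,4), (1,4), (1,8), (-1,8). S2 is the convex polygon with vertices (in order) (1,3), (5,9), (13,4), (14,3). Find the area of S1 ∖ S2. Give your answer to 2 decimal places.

16.31

|S1| = 34, |S1∩S2| = 17.6875.
|S1 ∖ S2| = |S1| − |S1∩S2| = 34 − 17.6875 = 16.31.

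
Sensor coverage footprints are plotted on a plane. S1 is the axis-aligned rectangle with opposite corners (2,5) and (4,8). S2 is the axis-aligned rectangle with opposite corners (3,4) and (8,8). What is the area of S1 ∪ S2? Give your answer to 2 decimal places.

By inclusion–exclusion:
Individual areas: |S1| = 6, |S2| = 20.
|S1∩S2|: x∈[3,4], y∈[5,8] → 1·3 = 3.
|S1 ∪ S2| = 26 − 3 = 23.00.

23.00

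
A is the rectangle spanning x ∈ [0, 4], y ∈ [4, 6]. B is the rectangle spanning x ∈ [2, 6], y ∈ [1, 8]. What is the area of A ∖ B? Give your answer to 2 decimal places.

|A∩B|: x∈[2,4], y∈[4,6] → 2·2 = 4.
|A| = 8.
|A ∖ B| = |A| − |A∩B| = 8 − 4 = 4.00.

4.00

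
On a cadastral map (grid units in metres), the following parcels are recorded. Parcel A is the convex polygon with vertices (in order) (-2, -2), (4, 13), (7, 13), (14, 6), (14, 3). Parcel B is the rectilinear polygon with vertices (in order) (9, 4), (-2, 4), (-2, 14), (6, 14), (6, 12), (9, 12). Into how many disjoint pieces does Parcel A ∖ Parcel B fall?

Parcel A ∖ Parcel B splits into 2 disjoint pieces (area 71.3, area 1.5).

2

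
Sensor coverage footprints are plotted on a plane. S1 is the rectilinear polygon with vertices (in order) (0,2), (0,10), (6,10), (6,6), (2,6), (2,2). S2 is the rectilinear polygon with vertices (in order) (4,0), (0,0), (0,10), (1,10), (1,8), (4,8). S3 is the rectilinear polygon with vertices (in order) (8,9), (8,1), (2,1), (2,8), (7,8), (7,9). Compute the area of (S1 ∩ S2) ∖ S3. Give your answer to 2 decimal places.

|S1 ∩ S2| = 18.
|(S1 ∩ S2) ∩ S3| = 4.
|(S1 ∩ S2) ∖ S3| = 18 − 4 = 14.00.

14.00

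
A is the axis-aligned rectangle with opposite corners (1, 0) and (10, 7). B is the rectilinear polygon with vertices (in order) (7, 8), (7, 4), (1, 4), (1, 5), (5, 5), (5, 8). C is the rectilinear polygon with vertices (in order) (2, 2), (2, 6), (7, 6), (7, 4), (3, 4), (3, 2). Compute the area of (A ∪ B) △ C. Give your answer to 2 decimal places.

53.00

|A ∪ B| = 65.
|(A ∪ B) ∩ C| = 12.
|(A ∪ B) △ C| = 65 + 12 − 24 = 53.00.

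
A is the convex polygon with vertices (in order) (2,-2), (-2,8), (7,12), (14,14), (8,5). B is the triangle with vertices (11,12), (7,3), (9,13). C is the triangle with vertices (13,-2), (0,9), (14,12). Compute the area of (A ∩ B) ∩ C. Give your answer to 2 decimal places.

7.71

The region (A ∩ B) ∩ C is the polygon with vertices (7.769,4.731), (7.217,4.087), (8.567,10.836), (10.684,11.29).
By the shoelace formula its area is 7.71.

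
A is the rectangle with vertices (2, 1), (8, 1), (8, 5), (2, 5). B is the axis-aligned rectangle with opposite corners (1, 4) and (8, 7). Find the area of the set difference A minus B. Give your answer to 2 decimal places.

18.00

|A∩B|: x∈[2,8], y∈[4,5] → 6·1 = 6.
|A| = 24.
|A ∖ B| = |A| − |A∩B| = 24 − 6 = 18.00.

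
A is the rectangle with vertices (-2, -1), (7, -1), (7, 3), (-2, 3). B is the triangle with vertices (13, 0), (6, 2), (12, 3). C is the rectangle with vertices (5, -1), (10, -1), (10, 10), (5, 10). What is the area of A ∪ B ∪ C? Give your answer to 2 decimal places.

88.88

By inclusion–exclusion:
Individual areas: |A| = 36, |B| = 9.5, |C| = 55.
|A∩B| = 0.2262.
|A∩C|: x∈[5,7], y∈[-1,3] → 2·4 = 8.
|B∩C| = 3.619.
|A∩B∩C| = 0.2262.
|A ∪ B ∪ C| = 100.5 − 11.8452 + 0.2262 = 88.88.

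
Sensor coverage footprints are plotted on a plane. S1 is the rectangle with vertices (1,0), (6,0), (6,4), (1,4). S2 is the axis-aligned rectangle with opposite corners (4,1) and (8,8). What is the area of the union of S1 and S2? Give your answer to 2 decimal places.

42.00

By inclusion–exclusion:
Individual areas: |S1| = 20, |S2| = 28.
|S1∩S2|: x∈[4,6], y∈[1,4] → 2·3 = 6.
|S1 ∪ S2| = 48 − 6 = 42.00.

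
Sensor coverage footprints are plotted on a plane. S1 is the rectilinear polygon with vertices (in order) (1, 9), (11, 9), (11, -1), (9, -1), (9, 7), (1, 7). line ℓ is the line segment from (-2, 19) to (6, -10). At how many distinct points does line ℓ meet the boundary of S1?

2

The segment meets the boundary at (1.31,7), (1,8.125).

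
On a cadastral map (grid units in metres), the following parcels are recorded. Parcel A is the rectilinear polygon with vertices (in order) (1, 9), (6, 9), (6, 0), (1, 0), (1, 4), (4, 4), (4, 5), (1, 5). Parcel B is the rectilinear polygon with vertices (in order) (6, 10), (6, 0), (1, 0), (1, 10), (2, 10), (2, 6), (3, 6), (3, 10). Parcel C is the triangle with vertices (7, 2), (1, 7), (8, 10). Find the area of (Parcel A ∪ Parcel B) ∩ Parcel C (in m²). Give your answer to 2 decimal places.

15.77

The region (Parcel A ∪ Parcel B) ∩ Parcel C is the polygon with vertices (6,9), (6,2.833), (1,7), (6,9.143).
By the shoelace formula its area is 15.77.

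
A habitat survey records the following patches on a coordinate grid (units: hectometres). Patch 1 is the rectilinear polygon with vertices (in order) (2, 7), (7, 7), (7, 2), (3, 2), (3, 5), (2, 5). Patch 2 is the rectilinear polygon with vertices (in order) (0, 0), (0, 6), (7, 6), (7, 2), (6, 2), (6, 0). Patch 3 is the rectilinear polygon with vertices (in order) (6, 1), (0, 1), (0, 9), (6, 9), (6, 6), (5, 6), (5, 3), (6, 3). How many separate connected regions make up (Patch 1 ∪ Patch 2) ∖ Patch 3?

(Patch 1 ∪ Patch 2) ∖ Patch 3 splits into 2 disjoint pieces (area 8, area 6).

2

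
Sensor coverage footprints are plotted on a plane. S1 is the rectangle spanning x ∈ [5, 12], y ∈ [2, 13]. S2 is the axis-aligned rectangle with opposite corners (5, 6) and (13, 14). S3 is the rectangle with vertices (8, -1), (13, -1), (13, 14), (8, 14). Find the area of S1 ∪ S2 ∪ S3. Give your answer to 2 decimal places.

111.00

By inclusion–exclusion:
Individual areas: |S1| = 77, |S2| = 64, |S3| = 75.
|S1∩S2|: x∈[5,12], y∈[6,13] → 7·7 = 49.
|S1∩S3|: x∈[8,12], y∈[2,13] → 4·11 = 44.
|S2∩S3|: x∈[8,13], y∈[6,14] → 5·8 = 40.
|S1∩S2∩S3| = 28.
|S1 ∪ S2 ∪ S3| = 216 − 133 + 28 = 111.00.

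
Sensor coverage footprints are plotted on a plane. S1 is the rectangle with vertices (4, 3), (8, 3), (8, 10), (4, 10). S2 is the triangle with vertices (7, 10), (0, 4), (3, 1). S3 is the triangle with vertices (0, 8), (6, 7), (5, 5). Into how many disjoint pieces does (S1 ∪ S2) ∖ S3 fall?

(S1 ∪ S2) ∖ S3 is a single connected region.

1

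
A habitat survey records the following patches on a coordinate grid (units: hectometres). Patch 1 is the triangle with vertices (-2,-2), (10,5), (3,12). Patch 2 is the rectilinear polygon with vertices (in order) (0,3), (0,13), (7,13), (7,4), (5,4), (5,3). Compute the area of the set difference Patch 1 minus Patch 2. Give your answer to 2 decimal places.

|Patch 1| = 66.5, |Patch 1∩Patch 2| = 40.4.
|Patch 1 ∖ Patch 2| = |Patch 1| − |Patch 1∩Patch 2| = 66.5 − 40.4 = 26.10.

26.10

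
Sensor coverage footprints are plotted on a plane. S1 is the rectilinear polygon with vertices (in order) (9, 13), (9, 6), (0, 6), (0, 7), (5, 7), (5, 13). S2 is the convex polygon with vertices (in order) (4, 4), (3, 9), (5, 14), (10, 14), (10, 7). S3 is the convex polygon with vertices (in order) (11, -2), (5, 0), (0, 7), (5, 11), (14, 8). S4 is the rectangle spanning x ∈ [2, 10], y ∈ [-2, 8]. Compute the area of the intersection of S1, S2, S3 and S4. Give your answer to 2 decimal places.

The intersection is the polygon with vertices (3.6,6), (3.4,7), (5,7), (5,8), (9,8), (9,6.5), (8,6).
By the shoelace formula its area is 9.25.

9.25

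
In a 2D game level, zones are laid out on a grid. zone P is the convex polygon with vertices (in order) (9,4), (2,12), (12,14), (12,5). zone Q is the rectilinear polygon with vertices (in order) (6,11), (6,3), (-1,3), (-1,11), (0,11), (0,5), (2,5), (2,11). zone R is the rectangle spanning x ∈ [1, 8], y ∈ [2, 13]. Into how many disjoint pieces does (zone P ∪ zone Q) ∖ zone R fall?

2

(zone P ∪ zone Q) ∖ zone R splits into 2 disjoint pieces (area 10, area 36.4286).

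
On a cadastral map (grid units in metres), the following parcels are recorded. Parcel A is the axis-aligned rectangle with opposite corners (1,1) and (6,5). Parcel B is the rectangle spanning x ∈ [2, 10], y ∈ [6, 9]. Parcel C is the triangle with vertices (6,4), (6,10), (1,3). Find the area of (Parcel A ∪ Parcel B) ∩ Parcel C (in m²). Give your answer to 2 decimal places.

11.43

|Parcel A ∪ Parcel B| = 44.
|(Parcel A ∪ Parcel B) ∩ Parcel C| = 11.43.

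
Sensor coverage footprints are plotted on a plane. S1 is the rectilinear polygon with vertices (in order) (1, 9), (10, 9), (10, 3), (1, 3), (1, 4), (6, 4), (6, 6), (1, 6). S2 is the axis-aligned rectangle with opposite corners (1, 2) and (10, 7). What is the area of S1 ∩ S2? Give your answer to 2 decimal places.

The intersection is the polygon with vertices (10,3), (1,3), (1,4), (6,4), (6,6), (1,6), (1,7), (10,7).
By the shoelace formula its area is 26.00.

26.00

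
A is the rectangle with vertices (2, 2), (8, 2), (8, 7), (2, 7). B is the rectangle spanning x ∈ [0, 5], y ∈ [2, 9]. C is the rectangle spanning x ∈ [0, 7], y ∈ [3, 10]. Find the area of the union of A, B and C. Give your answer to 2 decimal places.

By inclusion–exclusion:
Individual areas: |A| = 30, |B| = 35, |C| = 49.
|A∩B|: x∈[2,5], y∈[2,7] → 3·5 = 15.
|A∩C|: x∈[2,7], y∈[3,7] → 5·4 = 20.
|B∩C|: x∈[0,5], y∈[3,9] → 5·6 = 30.
|A∩B∩C| = 12.
|A ∪ B ∪ C| = 114 − 65 + 12 = 61.00.

61.00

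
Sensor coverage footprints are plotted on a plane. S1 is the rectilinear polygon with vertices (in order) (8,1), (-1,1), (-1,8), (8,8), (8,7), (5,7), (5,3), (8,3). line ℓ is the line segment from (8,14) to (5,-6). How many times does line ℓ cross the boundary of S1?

The segment meets the boundary at (6.05,1), (6.35,3), (7.1,8), (6.95,7).

4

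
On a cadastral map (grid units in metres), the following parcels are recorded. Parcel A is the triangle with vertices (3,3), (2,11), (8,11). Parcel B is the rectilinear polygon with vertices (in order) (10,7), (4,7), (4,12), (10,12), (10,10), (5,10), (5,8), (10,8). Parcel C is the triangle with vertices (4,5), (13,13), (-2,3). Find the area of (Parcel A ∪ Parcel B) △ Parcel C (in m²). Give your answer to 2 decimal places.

37.56

|Parcel A ∪ Parcel B| = 36.5.
|(Parcel A ∪ Parcel B) ∩ Parcel C| = 6.9684.
|(Parcel A ∪ Parcel B) △ Parcel C| = 36.5 + 15 − 13.9368 = 37.56.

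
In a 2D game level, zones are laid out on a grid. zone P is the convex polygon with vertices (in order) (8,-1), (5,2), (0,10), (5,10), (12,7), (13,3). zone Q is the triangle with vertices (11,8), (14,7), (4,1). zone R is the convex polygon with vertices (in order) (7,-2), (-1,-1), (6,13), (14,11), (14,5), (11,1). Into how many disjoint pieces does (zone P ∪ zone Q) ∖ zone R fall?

2

(zone P ∪ zone Q) ∖ zone R splits into 2 disjoint pieces (area 9, area 0.375).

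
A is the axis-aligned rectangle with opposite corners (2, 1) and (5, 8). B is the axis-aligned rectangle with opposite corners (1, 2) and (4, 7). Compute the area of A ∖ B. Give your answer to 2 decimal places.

|A∩B|: x∈[2,4], y∈[2,7] → 2·5 = 10.
|A| = 21.
|A ∖ B| = |A| − |A∩B| = 21 − 10 = 11.00.

11.00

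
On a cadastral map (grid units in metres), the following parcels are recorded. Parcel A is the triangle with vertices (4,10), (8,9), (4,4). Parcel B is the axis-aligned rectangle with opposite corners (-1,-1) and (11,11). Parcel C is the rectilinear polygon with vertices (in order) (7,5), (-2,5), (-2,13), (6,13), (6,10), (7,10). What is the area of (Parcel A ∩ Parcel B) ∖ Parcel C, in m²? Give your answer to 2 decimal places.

|Parcel A ∩ Parcel B| = 12.
|(Parcel A ∩ Parcel B) ∩ Parcel C| = 10.85.
|(Parcel A ∩ Parcel B) ∖ Parcel C| = 12 − 10.85 = 1.15.

1.15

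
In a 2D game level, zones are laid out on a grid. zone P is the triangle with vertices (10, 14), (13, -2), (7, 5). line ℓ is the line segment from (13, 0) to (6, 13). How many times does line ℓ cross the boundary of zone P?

The segment meets the boundary at (8.265,8.794), (12.425,1.068).

2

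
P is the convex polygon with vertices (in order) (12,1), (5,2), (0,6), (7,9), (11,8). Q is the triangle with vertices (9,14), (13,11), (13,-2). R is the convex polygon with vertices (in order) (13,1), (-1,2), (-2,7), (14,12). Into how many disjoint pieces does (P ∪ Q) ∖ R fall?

3

(P ∪ Q) ∖ R splits into 3 disjoint pieces (area 4.501, area 1.1455, area 0.0353).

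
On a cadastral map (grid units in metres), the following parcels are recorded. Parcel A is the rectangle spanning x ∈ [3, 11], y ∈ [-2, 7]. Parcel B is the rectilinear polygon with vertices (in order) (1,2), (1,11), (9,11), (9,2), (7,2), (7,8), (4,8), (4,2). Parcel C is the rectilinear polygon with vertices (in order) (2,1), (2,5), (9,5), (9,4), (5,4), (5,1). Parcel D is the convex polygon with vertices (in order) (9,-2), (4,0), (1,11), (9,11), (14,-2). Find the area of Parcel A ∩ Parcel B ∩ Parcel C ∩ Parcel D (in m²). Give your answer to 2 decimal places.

4.62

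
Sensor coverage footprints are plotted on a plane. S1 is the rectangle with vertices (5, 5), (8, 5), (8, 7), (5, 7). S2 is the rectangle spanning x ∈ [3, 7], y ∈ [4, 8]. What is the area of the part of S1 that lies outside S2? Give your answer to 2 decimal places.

2.00

|S1∩S2|: x∈[5,7], y∈[5,7] → 2·2 = 4.
|S1| = 6.
|S1 ∖ S2| = |S1| − |S1∩S2| = 6 − 4 = 2.00.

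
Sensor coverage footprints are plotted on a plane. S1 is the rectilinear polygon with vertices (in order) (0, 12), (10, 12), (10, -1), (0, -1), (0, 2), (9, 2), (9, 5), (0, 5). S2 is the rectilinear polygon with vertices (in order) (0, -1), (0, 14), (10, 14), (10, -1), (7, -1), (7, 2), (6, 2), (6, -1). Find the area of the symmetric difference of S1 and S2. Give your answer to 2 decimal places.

50.00

|S1| = 103, |S2| = 147, |S1∩S2| = 100.
|S1 △ S2| = |S1| + |S2| − 2·|S1∩S2| = 103 + 147 − 200 = 50.00.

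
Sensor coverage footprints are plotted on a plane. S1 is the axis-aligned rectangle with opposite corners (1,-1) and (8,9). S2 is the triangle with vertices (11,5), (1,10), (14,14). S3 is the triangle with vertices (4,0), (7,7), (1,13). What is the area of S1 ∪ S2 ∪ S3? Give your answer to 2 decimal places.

By inclusion–exclusion:
Individual areas: |S1| = 70, |S2| = 52.5, |S3| = 30.
|S1∩S2| = 6.25.
|S1∩S3| = 23.8462.
|S2∩S3| = 5.3545.
|S1∩S2∩S3| = 2.
|S1 ∪ S2 ∪ S3| = 152.5 − 35.4507 + 2 = 119.05.

119.05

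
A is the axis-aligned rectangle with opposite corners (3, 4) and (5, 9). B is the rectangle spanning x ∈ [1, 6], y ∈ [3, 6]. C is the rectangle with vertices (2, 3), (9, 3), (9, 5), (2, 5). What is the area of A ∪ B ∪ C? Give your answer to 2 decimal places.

By inclusion–exclusion:
Individual areas: |A| = 10, |B| = 15, |C| = 14.
|A∩B|: x∈[3,5], y∈[4,6] → 2·2 = 4.
|A∩C|: x∈[3,5], y∈[4,5] → 2·1 = 2.
|B∩C|: x∈[2,6], y∈[3,5] → 4·2 = 8.
|A∩B∩C| = 2.
|A ∪ B ∪ C| = 39 − 14 + 2 = 27.00.

27.00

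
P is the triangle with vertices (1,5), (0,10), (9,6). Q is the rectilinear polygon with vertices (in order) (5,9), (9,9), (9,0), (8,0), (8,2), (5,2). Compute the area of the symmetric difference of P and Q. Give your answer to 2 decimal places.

41.39

|P| = 20.5, |Q| = 30, |P∩Q| = 4.5556.
|P △ Q| = |P| + |Q| − 2·|P∩Q| = 20.5 + 30 − 9.1111 = 41.39.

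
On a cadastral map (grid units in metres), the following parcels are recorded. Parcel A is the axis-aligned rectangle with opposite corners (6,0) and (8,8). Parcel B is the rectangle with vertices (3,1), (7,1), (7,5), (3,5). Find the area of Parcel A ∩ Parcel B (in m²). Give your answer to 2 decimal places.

|Parcel A∩Parcel B|: x∈[6,7], y∈[1,5] → 1·4 = 4.

4.00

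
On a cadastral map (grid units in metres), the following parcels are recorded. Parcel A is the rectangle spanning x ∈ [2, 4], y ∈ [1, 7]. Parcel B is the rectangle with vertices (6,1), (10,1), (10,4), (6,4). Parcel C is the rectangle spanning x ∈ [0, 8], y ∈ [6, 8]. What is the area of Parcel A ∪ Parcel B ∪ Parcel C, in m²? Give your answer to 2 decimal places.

38.00

By inclusion–exclusion:
Individual areas: |Parcel A| = 12, |Parcel B| = 12, |Parcel C| = 16.
|Parcel A∩Parcel B| = 0 (no overlap).
|Parcel A∩Parcel C|: x∈[2,4], y∈[6,7] → 2·1 = 2.
|Parcel B∩Parcel C| = 0 (no overlap).
|Parcel A∩Parcel B∩Parcel C| = 0.
|Parcel A ∪ Parcel B ∪ Parcel C| = 40 − 2 + 0 = 38.00.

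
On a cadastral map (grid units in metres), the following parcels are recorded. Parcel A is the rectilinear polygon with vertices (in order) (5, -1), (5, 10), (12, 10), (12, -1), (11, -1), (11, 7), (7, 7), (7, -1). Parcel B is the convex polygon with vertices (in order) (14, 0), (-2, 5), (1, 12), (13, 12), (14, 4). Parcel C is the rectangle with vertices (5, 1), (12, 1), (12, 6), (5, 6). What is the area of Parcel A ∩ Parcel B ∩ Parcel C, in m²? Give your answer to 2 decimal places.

12.00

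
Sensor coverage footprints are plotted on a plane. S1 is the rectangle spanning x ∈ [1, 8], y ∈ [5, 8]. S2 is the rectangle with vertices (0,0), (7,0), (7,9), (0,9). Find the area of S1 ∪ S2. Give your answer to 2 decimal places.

By inclusion–exclusion:
Individual areas: |S1| = 21, |S2| = 63.
|S1∩S2|: x∈[1,7], y∈[5,8] → 6·3 = 18.
|S1 ∪ S2| = 84 − 18 = 66.00.

66.00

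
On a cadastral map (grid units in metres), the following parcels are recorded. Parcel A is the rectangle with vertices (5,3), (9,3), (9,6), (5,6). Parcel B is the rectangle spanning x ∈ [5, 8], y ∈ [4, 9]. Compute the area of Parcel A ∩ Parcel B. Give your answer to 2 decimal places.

|Parcel A∩Parcel B|: x∈[5,8], y∈[4,6] → 3·2 = 6.

6.00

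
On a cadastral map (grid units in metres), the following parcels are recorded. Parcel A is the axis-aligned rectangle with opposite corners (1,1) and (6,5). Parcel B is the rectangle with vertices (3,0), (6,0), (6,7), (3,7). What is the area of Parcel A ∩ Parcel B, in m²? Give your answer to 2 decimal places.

|Parcel A∩Parcel B|: x∈[3,6], y∈[1,5] → 3·4 = 12.

12.00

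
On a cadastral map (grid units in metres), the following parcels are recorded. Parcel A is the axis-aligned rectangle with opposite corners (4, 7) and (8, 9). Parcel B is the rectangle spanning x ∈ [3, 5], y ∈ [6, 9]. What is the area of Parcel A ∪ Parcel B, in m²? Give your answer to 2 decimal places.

12.00

By inclusion–exclusion:
Individual areas: |Parcel A| = 8, |Parcel B| = 6.
|Parcel A∩Parcel B|: x∈[4,5], y∈[7,9] → 1·2 = 2.
|Parcel A ∪ Parcel B| = 14 − 2 = 12.00.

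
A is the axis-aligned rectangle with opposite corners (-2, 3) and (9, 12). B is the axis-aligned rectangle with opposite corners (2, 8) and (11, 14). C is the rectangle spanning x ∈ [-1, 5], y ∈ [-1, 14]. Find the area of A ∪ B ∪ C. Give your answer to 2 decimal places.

155.00

By inclusion–exclusion:
Individual areas: |A| = 99, |B| = 54, |C| = 90.
|A∩B|: x∈[2,9], y∈[8,12] → 7·4 = 28.
|A∩C|: x∈[-1,5], y∈[3,12] → 6·9 = 54.
|B∩C|: x∈[2,5], y∈[8,14] → 3·6 = 18.
|A∩B∩C| = 12.
|A ∪ B ∪ C| = 243 − 100 + 12 = 155.00.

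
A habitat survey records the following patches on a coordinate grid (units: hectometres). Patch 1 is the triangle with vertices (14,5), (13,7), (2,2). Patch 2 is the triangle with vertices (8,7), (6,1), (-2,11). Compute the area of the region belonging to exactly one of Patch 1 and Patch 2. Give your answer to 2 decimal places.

|Patch 1| = 13.5, |Patch 2| = 34, |Patch 1∩Patch 2| = 1.8292.
|Patch 1 △ Patch 2| = |Patch 1| + |Patch 2| − 2·|Patch 1∩Patch 2| = 13.5 + 34 − 3.6583 = 43.84.

43.84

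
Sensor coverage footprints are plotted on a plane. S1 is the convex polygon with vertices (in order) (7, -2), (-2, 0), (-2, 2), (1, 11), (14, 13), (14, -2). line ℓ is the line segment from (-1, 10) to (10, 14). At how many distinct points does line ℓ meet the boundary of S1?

The segment meets the boundary at (2.3,11.2), (0.897,10.69).

2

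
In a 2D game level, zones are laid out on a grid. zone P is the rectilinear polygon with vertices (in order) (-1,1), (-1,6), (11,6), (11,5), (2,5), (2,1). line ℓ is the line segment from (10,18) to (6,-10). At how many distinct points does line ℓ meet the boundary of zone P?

2

The segment meets the boundary at (8.286,6), (8.143,5).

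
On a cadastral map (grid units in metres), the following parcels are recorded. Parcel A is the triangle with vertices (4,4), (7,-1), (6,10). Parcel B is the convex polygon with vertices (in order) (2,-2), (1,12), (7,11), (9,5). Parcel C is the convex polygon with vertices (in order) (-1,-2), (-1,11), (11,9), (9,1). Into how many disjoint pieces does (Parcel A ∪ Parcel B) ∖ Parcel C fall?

(Parcel A ∪ Parcel B) ∖ Parcel C splits into 3 disjoint pieces (area 0.4116, area 0.6069, area 8.2495).

3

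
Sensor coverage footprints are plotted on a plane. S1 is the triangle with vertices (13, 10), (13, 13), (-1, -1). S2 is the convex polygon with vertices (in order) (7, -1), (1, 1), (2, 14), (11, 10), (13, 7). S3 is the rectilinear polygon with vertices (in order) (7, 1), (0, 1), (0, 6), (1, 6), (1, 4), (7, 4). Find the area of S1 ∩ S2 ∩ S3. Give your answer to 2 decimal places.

2.86

The intersection is the polygon with vertices (1.546,1), (1,1), (4,4), (5.364,4).
By the shoelace formula its area is 2.86.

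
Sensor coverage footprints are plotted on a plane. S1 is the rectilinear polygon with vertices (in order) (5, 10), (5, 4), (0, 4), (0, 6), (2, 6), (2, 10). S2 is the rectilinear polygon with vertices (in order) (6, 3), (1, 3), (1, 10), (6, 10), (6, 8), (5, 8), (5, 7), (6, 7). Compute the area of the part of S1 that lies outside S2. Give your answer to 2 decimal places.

|S1| = 22, |S1∩S2| = 20.
|S1 ∖ S2| = |S1| − |S1∩S2| = 22 − 20 = 2.00.

2.00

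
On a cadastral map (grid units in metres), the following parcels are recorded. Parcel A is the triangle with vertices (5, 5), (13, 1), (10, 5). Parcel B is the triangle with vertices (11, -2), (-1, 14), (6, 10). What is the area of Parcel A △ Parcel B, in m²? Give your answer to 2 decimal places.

|Parcel A| = 10, |Parcel B| = 32, |Parcel A∩Parcel B| = 2.7772.
|Parcel A △ Parcel B| = |Parcel A| + |Parcel B| − 2·|Parcel A∩Parcel B| = 10 + 32 − 5.5544 = 36.45.

36.45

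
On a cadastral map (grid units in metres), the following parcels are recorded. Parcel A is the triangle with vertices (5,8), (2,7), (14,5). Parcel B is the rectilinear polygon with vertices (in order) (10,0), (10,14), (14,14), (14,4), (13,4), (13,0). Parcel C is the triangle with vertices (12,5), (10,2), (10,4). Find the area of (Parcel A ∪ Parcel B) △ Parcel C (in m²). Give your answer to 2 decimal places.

57.67

|Parcel A ∪ Parcel B| = 59.6667.
|(Parcel A ∪ Parcel B) ∩ Parcel C| = 2.
|(Parcel A ∪ Parcel B) △ Parcel C| = 59.6667 + 2 − 4 = 57.67.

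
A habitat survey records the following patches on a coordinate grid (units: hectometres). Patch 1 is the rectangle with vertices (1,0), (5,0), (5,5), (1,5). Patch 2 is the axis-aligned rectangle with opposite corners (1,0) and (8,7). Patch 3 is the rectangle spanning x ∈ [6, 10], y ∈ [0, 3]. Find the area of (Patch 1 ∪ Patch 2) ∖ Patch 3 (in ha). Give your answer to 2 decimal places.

43.00

|Patch 1 ∪ Patch 2| = 49.
|(Patch 1 ∪ Patch 2) ∩ Patch 3| = 6.
|(Patch 1 ∪ Patch 2) ∖ Patch 3| = 49 − 6 = 43.00.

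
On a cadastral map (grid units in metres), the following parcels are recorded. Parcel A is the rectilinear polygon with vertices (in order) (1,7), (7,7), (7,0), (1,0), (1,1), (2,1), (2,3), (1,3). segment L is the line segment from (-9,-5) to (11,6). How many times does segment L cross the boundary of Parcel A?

4

The segment meets the boundary at (1.909,1), (7,3.8), (2,1.05), (1,0.5).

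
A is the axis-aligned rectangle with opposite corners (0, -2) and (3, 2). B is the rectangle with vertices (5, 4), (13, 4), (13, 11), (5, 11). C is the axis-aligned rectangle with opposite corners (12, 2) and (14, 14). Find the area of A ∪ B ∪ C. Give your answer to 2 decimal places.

85.00

By inclusion–exclusion:
Individual areas: |A| = 12, |B| = 56, |C| = 24.
|A∩B| = 0 (no overlap).
|A∩C| = 0 (no overlap).
|B∩C|: x∈[12,13], y∈[4,11] → 1·7 = 7.
|A∩B∩C| = 0.
|A ∪ B ∪ C| = 92 − 7 + 0 = 85.00.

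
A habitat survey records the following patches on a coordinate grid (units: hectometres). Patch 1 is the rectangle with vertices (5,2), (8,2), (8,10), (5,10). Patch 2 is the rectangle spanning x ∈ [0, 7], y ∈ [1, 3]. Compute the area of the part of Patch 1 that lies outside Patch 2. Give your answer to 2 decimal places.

22.00

|Patch 1∩Patch 2|: x∈[5,7], y∈[2,3] → 2·1 = 2.
|Patch 1| = 24.
|Patch 1 ∖ Patch 2| = |Patch 1| − |Patch 1∩Patch 2| = 24 − 2 = 22.00.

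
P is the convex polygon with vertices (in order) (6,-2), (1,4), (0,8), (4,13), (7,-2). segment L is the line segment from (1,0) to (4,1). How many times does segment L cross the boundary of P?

1

The segment meets the boundary at (3.609,0.87).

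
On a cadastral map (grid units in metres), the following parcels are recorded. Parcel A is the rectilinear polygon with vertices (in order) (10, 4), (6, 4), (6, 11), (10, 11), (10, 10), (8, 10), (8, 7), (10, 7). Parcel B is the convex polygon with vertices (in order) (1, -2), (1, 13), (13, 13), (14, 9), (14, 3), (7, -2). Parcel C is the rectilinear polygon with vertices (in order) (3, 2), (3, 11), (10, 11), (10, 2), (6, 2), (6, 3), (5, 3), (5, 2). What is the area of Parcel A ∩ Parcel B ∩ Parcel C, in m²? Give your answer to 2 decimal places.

The intersection is the polygon with vertices (6,11), (10,11), (10,10), (8,10), (8,7), (10,7), (10,4), (6,4).
By the shoelace formula its area is 22.00.

22.00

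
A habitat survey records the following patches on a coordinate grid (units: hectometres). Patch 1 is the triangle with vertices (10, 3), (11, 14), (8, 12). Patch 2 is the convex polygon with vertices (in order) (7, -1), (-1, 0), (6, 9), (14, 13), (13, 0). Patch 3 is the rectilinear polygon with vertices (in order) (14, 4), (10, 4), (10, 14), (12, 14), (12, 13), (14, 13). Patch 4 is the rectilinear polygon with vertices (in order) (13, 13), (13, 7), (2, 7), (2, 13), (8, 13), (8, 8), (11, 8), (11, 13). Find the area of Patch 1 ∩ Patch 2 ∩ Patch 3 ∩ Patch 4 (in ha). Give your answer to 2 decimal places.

0.41

The intersection is the polygon with vertices (10.364,7), (10,7), (10,8), (10.454,8).
By the shoelace formula its area is 0.41.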